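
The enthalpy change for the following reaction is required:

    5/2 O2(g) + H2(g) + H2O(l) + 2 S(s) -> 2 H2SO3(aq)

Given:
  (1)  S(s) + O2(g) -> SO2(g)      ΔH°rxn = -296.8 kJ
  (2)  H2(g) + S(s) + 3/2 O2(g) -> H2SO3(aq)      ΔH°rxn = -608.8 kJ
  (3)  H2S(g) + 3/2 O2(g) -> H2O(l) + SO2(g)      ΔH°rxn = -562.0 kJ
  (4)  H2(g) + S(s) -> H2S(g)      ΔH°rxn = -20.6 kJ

(1) as written: -296.8 kJ
(2) × 2: (2)·(-608.8) = -1217.6 kJ
(3) reversed: +562.0 kJ
(4) reversed: +20.6 kJ
ΔH°rxn = (-296.8) + (-1217.6) + (+562.0) + (+20.6) = -931.8 kJ

ΔH°rxn = -931.8 kJ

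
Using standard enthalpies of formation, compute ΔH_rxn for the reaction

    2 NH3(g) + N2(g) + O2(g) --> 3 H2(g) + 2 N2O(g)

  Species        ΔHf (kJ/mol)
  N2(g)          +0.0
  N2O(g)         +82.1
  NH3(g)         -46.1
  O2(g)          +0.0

ΔH°rxn = Σ nΔHf°(products) − Σ nΔHf°(reactants).
Products: 3·(+0.0) + 2·(+82.1) = +164.2
Reactants: 2·(-46.1) + 1·(+0.0) + 1·(+0.0) = -92.2
ΔH_rxn = (+164.2) − (-92.2) = 256.4 kJ/mol

ΔH_rxn = 256.4 kJ/mol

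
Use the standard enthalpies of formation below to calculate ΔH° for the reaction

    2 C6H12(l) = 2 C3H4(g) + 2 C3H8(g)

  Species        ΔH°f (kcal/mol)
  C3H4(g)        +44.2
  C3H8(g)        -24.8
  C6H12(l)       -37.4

ΔH° = 113.6 kcal/mol

Products: 2·(+44.2) + 2·(-24.8) = +38.8
Reactants: 2·(-37.4) = -74.8
ΔH° = (+38.8) − (-74.8) = 113.6 kcal/mol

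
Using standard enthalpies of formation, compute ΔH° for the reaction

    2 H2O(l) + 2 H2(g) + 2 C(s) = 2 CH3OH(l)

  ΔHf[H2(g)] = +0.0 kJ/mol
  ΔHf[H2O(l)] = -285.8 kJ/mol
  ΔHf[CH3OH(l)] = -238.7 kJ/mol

ΔH° = 94.2 kJ/mol

ΔH°rxn = Σ nΔHf°(products) − Σ nΔHf°(reactants).
Products: 2·(-238.7) = -477.4
Reactants: 2·(-285.8) + 2·(+0.0) + 2·(+0.0) = -571.6
ΔH° = (-477.4) − (-571.6) = 94.2 kJ/mol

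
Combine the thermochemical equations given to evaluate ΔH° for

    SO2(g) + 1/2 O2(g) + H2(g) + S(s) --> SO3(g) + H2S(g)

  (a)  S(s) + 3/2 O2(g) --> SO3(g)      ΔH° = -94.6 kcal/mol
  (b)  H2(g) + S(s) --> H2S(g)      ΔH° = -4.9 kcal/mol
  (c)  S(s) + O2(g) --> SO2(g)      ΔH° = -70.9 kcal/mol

ΔH° = -28.6 kcal/mol

(a) as written (SO3(g) already on the product side): -94.6 kcal/mol
(b) as written (H2S(g) already on the product side): -4.9 kcal/mol
(c) reversed (SO2(g) must end up as a reactant): +70.9 kcal/mol
Combining the equations, ΔH° = (-94.6) + (-4.9) + (+70.9) = -28.6 kcal/mol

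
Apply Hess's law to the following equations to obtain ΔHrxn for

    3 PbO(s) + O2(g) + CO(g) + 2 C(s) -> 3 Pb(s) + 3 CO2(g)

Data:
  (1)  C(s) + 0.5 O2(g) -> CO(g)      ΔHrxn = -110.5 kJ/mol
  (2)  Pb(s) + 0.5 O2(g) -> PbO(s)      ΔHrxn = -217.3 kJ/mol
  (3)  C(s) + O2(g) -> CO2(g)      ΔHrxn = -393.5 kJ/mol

(1) reversed (reverse to put CO(g) on the reactant side): +110.5 kJ/mol
(2) reversed and × 3 (PbO(s) must end up as a reactant; scale by 3 for the 3 PbO(s)): (-3)·(-217.3) = +651.9 kJ/mol
(3) × 3 (scale by 3 for the 3 CO2(g)): (3)·(-393.5) = -1180.5 kJ/mol
ΔHrxn = (+110.5) + (+651.9) + (-1180.5) = -418.1 kJ/mol

ΔHrxn = -418.1 kJ/mol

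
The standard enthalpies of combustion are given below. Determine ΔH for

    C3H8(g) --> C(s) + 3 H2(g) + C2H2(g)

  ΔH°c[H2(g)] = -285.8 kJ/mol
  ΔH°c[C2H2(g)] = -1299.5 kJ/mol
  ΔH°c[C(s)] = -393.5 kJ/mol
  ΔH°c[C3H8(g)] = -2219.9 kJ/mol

With combustion enthalpies, reactants minus products:
= [1·(-2219.9)] − [1·(-393.5) + 3·(-285.8) + 1·(-1299.5)]
= 330.5 kJ/mol

ΔH = 330.5 kJ/mol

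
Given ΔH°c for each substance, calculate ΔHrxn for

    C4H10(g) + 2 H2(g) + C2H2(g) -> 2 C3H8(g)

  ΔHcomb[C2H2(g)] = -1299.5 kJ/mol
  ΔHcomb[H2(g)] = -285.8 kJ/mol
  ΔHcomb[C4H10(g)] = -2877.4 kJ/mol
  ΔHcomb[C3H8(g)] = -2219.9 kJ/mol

ΔHrxn = -308.7 kJ/mol

Using ΔH = Σ nΔHc°(reactants) − Σ nΔHc°(products):
= [1·(-2877.4) + 2·(-285.8) + 1·(-1299.5)] − [2·(-2219.9)]
= -308.7 kJ/mol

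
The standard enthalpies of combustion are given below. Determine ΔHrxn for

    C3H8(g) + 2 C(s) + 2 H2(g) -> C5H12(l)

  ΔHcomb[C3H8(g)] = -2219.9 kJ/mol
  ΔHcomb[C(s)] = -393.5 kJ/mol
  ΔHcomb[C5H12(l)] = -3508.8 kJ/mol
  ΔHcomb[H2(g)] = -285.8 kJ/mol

Using ΔH = Σ nΔHc°(reactants) − Σ nΔHc°(products):
= [1·(-2219.9) + 2·(-393.5) + 2·(-285.8)] − [1·(-3508.8)]
= -69.7 kJ/mol

ΔHrxn = -69.7 kJ/mol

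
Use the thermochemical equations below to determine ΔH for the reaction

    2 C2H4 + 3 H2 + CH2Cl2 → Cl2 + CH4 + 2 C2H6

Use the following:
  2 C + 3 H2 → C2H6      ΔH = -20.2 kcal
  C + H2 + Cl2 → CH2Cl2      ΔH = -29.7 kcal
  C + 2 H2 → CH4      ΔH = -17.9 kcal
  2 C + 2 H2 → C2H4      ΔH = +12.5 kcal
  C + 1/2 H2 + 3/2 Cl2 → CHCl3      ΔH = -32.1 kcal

ΔH = -53.6 kcal

equation 1 × 2: (2)·(-20.2) = -40.4 kcal
equation 2 reversed: +29.7 kcal
equation 3 as written: -17.9 kcal
equation 4 reversed and × 2: (-2)·(+12.5) = -25.0 kcal
equation 5: not needed.
ΔH = (2)·(-20.2) + (-1)·(-29.7) + (1)·(-17.9) + (-2)·(+12.5) = -53.6 kcal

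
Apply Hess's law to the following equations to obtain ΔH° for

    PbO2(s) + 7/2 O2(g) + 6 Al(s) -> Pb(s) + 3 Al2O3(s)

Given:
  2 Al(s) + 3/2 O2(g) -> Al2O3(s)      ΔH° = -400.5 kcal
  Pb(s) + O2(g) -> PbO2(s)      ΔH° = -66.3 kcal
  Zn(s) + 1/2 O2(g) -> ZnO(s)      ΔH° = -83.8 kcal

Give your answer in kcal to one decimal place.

equation 1 × 3: (3)·(-400.5) = -1201.5 kcal
equation 2 reversed: +66.3 kcal
equation 3: not needed.
Summing the manipulated equations, ΔH° = (3)·(-400.5) + (-1)·(-66.3) = -1135.2 kcal

ΔH° = -1135.2 kcal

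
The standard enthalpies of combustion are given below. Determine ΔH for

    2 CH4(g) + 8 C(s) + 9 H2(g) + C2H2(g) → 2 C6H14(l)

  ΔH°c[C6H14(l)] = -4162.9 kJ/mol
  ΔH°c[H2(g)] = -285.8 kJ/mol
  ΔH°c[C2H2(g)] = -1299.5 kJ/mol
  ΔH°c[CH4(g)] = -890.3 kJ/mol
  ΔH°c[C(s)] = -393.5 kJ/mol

With combustion enthalpies, reactants minus products:
= [2·(-890.3) + 8·(-393.5) + 9·(-285.8) + 1·(-1299.5)] − [2·(-4162.9)]
= -474.5 kJ/mol

ΔH = -474.5 kJ/mol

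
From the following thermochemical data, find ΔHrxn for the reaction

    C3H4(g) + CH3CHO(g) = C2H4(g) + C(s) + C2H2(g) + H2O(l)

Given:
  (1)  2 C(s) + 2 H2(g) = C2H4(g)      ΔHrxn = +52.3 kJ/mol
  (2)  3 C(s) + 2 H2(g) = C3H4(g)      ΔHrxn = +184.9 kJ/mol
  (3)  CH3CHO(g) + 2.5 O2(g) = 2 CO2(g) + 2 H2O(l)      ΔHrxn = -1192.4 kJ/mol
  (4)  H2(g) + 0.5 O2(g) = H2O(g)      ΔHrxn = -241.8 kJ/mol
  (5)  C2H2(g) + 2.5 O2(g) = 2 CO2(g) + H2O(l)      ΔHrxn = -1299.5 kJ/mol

ΔHrxn = -25.5 kJ/mol

(1) as written (C2H4(g) already on the product side): +52.3 kJ/mol
(2) reversed (reverse to put C3H4(g) on the reactant side): -184.9 kJ/mol
(3) as written (CH3CHO(g) already on the reactant side): -1192.4 kJ/mol
(4): not needed (H2O(g) appears nowhere else).
(5) reversed (C2H2(g) must end up as a product): +1299.5 kJ/mol
ΔHrxn = (1)·(+52.3) + (-1)·(+184.9) + (1)·(-1192.4) + (-1)·(-1299.5) = -25.5 kJ/mol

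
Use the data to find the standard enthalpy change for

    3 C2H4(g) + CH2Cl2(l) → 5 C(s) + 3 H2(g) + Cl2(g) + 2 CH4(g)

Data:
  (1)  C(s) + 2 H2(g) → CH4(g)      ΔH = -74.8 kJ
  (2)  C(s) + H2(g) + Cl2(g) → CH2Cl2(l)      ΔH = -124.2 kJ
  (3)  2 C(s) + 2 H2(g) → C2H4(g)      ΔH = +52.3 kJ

(1) × 2 (scale by 2 for the 2 CH4(g)): (2)·(-74.8) = -149.6 kJ
(2) reversed (reverse to put CH2Cl2(l) on the reactant side): +124.2 kJ
(3) reversed and × 3 (C2H4(g) must end up as a reactant; scale by 3 for the 3 C2H4(g)): (-3)·(+52.3) = -156.9 kJ
By Hess's law, ΔH = (2)·(-74.8) + (-1)·(-124.2) + (-3)·(+52.3) = -182.3 kJ

ΔH = -182.3 kJ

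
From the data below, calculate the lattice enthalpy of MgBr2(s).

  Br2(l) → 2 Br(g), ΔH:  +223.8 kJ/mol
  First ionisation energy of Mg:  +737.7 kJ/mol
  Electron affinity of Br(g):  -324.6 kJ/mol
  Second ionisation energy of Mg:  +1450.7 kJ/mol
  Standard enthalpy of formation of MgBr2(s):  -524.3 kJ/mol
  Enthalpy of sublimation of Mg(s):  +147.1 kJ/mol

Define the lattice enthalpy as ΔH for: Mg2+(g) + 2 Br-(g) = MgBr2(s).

ΔHf° = 1·ΔHsub + 1·(ΣIE) + 1·D(Br2) + 2·EA + U
-524.3 = 1·(+147.1) + 1·(+2188.4) + 1·(+223.8) + 2·(-324.6) + U
U = -524.3 − (+1910.1) = -2434.4 kJ/mol

U = -2434.4 kJ/mol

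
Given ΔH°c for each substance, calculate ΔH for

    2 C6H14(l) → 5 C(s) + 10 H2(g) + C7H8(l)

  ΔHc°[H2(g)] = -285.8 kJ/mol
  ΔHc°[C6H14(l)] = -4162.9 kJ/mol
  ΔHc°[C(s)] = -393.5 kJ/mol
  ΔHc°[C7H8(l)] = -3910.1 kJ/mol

ΔH = 409.8 kJ/mol

With combustion enthalpies, reactants minus products:
= [2·(-4162.9)] − [5·(-393.5) + 10·(-285.8) + 1·(-3910.1)]
= 409.8 kJ/mol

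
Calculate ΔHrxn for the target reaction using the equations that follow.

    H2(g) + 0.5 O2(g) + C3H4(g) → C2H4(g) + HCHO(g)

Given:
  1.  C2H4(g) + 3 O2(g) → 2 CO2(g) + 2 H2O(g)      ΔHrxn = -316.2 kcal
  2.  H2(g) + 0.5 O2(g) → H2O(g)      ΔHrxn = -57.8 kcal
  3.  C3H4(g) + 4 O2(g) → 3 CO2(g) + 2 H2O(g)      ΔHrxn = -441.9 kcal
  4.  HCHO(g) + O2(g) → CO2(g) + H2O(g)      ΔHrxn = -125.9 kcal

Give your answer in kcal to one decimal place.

eq. 1 reversed (reverse to put C2H4(g) on the product side): +316.2 kcal
eq. 2 as written (H2(g) already on the reactant side): -57.8 kcal
eq. 3 as written (C3H4(g) already on the reactant side): -441.9 kcal
eq. 4 reversed (reverse to put HCHO(g) on the product side): +125.9 kcal
Combining the equations, ΔHrxn = (+316.2) + (-57.8) + (-441.9) + (+125.9) = -57.6 kcal

ΔHrxn = -57.6 kcal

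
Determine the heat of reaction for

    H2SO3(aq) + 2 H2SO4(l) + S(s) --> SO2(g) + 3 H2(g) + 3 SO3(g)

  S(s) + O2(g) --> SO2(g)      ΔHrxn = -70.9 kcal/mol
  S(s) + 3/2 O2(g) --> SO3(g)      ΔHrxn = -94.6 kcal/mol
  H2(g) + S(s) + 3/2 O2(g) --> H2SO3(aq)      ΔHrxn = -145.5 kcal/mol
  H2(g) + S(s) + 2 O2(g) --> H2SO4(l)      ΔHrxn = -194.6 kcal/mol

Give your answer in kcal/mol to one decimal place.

equation 1 as written: -70.9 kcal/mol
equation 2 × 3: (3)·(-94.6) = -283.8 kcal/mol
equation 3 reversed: +145.5 kcal/mol
equation 4 reversed and × 2: (-2)·(-194.6) = +389.2 kcal/mol
Since enthalpy is a state function, ΔHrxn = (1)·(-70.9) + (3)·(-94.6) + (-1)·(-145.5) + (-2)·(-194.6) = 180.0 kcal/mol

ΔHrxn = 180.0 kcal/mol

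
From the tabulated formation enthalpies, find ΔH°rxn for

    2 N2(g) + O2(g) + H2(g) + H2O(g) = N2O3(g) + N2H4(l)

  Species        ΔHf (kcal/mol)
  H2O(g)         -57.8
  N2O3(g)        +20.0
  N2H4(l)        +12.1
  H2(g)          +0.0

Products: 1·(+20.0) + 1·(+12.1) = +32.1
Reactants: 2·(+0.0) + 1·(+0.0) + 1·(+0.0) + 1·(-57.8) = -57.8
ΔH°rxn = (+32.1) − (-57.8) = 89.9 kcal/mol

ΔH°rxn = 89.9 kcal/mol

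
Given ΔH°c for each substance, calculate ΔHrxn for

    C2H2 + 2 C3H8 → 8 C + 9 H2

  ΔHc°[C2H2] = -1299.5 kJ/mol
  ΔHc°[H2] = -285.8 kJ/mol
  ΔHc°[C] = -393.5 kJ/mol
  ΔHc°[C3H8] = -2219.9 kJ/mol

ΔHrxn = -19.1 kJ/mol

Using ΔH = Σ nΔHc°(reactants) − Σ nΔHc°(products):
= [1·(-1299.5) + 2·(-2219.9)] − [8·(-393.5) + 9·(-285.8)]
= -19.1 kJ/mol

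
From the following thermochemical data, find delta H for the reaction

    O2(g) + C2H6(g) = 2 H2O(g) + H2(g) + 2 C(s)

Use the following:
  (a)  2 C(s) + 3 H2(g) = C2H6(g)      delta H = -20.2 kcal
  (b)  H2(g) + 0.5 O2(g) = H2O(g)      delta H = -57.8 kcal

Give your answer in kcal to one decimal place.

delta H = -95.4 kcal

(a) reversed: +20.2 kcal
(b) × 2: (2)·(-57.8) = -115.6 kcal
Summing the manipulated equations, delta H = (-1)·(-20.2) + (2)·(-57.8) = -95.4 kcal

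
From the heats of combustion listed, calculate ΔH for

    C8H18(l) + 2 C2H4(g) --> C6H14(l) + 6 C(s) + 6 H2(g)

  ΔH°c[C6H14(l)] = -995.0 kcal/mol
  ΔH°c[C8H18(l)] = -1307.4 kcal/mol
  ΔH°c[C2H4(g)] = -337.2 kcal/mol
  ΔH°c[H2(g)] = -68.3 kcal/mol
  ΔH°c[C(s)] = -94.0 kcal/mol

With combustion enthalpies, reactants minus products:
= [1·(-1307.4) + 2·(-337.2)] − [1·(-995.0) + 6·(-94.0) + 6·(-68.3)]
= -13.0 kcal/mol

ΔH = -13.0 kcal/mol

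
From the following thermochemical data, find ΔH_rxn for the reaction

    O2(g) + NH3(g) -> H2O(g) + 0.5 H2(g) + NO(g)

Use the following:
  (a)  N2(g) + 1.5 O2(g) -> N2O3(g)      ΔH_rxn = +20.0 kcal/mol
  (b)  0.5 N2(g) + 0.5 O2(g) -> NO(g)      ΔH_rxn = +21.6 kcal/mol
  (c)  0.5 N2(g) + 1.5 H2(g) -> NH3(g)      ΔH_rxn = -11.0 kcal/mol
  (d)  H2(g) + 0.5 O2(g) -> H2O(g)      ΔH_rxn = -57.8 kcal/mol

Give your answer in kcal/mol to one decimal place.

ΔH_rxn = -25.2 kcal/mol

(a): not needed (N2O3(g) appears nowhere else).
(b) as written (NO(g) already on the product side): +21.6 kcal/mol
(c) reversed (reverse to put NH3(g) on the reactant side): +11.0 kcal/mol
(d) as written (H2O(g) already on the product side): -57.8 kcal/mol
Since enthalpy is a state function, ΔH_rxn = (+21.6) + (+11.0) + (-57.8) = -25.2 kcal/mol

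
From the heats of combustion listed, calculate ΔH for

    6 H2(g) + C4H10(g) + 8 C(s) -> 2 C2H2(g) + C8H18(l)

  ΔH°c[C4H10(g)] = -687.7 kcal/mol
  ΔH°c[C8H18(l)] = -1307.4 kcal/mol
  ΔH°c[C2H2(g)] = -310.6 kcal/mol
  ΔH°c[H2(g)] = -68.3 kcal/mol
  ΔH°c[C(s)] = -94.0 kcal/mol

With combustion enthalpies, reactants minus products:
= [6·(-68.3) + 1·(-687.7) + 8·(-94.0)] − [2·(-310.6) + 1·(-1307.4)]
= 79.1 kcal/mol

ΔH = 79.1 kcal/mol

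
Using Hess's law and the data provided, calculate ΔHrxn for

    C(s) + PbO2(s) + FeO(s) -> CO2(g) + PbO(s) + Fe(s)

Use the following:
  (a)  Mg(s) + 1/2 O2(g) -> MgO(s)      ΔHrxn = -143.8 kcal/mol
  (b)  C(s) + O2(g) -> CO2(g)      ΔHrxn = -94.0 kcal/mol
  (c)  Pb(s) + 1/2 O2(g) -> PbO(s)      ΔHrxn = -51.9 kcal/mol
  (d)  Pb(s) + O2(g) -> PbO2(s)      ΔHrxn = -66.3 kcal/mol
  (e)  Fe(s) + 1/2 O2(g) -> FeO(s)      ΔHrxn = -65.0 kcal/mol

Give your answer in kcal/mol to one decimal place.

ΔHrxn = -14.6 kcal/mol

(a): not needed (MgO(s) appears nowhere else).
(b) as written (CO2(g) already on the product side): -94.0 kcal/mol
(c) as written (PbO(s) already on the product side): -51.9 kcal/mol
(d) reversed (reverse to put PbO2(s) on the reactant side): +66.3 kcal/mol
(e) reversed (FeO(s) must end up as a reactant): +65.0 kcal/mol
Since enthalpy is a state function, ΔHrxn = (-94.0) + (-51.9) + (+66.3) + (+65.0) = -14.6 kcal/mol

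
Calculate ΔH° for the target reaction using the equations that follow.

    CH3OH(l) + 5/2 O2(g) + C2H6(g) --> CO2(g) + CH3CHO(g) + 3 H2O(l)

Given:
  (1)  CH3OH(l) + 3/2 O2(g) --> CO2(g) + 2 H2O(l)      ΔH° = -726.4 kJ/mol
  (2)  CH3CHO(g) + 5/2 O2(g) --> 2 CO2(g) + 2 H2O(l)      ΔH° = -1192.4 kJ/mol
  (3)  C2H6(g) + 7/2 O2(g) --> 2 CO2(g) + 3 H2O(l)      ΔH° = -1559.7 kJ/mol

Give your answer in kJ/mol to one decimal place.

ΔH° = -1093.7 kJ/mol

(1) as written: -726.4 kJ/mol
(2) reversed: +1192.4 kJ/mol
(3) as written: -1559.7 kJ/mol
ΔH° = (1)·(-726.4) + (-1)·(-1192.4) + (1)·(-1559.7) = -1093.7 kJ/mol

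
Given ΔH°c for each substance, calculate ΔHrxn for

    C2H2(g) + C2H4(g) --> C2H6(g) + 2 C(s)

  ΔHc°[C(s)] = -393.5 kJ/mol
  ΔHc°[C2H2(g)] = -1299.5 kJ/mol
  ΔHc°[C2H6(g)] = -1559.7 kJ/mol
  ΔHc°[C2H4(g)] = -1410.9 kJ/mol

ΔHrxn = -363.7 kJ/mol

With combustion enthalpies, reactants minus products:
= [1·(-1299.5) + 1·(-1410.9)] − [1·(-1559.7) + 2·(-393.5)]
= -363.7 kJ/mol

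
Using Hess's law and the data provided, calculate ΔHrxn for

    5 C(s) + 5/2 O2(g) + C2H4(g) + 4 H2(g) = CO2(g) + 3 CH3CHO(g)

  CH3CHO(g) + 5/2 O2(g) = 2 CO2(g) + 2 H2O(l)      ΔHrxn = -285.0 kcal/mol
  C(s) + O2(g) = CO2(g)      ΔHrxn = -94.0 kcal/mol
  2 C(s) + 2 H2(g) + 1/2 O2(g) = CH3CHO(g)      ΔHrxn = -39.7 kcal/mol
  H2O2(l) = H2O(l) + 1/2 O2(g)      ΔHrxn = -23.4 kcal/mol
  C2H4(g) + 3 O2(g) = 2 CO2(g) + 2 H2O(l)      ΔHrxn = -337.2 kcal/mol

equation 1 reversed: +285.0 kcal/mol
equation 2 as written: -94.0 kcal/mol
equation 3 × 2 (scale by 2 for the 4 H2(g)): (2)·(-39.7) = -79.4 kcal/mol
equation 4: not needed (H2O2(l) appears nowhere else).
equation 5 as written (C2H4(g) already on the reactant side): -337.2 kcal/mol
By Hess's law, ΔHrxn = (-1)·(-285.0) + (1)·(-94.0) + (2)·(-39.7) + (1)·(-337.2) = -225.6 kcal/mol

ΔHrxn = -225.6 kcal/mol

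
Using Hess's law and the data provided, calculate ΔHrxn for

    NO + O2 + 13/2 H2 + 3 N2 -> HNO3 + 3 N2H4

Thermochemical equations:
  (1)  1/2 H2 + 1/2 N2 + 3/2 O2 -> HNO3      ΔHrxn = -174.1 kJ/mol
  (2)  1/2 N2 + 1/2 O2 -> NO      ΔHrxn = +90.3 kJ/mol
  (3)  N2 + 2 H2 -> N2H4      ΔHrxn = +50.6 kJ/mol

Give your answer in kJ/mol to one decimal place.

ΔHrxn = -112.6 kJ/mol

(1) as written: -174.1 kJ/mol
(2) reversed: -90.3 kJ/mol
(3) × 3: (3)·(+50.6) = +151.8 kJ/mol
By Hess's law, ΔHrxn = (1)·(-174.1) + (-1)·(+90.3) + (3)·(+50.6) = -112.6 kJ/mol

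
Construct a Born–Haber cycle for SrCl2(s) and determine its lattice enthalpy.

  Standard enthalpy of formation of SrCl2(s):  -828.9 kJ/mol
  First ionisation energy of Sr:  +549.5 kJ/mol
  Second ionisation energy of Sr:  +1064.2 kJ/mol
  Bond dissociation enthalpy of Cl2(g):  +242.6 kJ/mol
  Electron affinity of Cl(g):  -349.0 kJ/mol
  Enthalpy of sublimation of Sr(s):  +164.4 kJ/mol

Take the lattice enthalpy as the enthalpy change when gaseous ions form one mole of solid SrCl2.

ΔHf° = 1·ΔHsub + 1·(ΣIE) + 1·D(Cl2) + 2·EA + U
-828.9 = 1·(+164.4) + 1·(+1613.7) + 1·(+242.6) + 2·(-349.0) + U
U = -828.9 − (+1322.7) = -2151.6 kJ/mol

U = -2151.6 kJ/mol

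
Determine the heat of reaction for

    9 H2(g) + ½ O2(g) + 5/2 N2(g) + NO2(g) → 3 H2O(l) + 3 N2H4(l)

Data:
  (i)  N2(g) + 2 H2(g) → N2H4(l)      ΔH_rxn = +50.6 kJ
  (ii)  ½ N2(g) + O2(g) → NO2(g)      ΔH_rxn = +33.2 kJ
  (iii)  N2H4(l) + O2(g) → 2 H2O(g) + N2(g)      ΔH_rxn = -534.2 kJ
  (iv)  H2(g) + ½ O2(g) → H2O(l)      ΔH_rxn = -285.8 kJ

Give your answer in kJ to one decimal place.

ΔH_rxn = -738.8 kJ

(i) × 3: (3)·(+50.6) = +151.8 kJ
(ii) reversed (NO2(g) must end up as a reactant): -33.2 kJ
(iii): not needed (H2O(g) appears nowhere else).
(iv) × 3 (×3 to match 3 H2O(l) in the target): (3)·(-285.8) = -857.4 kJ
ΔH_rxn = (3)·(+50.6) + (-1)·(+33.2) + (3)·(-285.8) = -738.8 kJ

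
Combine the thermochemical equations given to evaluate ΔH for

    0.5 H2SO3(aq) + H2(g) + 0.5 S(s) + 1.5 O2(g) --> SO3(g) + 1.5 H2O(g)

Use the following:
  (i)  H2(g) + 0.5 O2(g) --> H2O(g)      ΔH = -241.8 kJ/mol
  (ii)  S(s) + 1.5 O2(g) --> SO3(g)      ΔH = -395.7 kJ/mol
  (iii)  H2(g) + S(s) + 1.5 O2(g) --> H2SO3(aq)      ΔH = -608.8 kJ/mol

ΔH = -454.0 kJ/mol

(i) × 3/2: (3/2)·(-241.8) = -362.7 kJ/mol
(ii) as written: -395.7 kJ/mol
(iii) reversed and × 1/2: (-1/2)·(-608.8) = +304.4 kJ/mol
ΔH = (3/2)·(-241.8) + (1)·(-395.7) + (-1/2)·(-608.8) = -454.0 kJ/mol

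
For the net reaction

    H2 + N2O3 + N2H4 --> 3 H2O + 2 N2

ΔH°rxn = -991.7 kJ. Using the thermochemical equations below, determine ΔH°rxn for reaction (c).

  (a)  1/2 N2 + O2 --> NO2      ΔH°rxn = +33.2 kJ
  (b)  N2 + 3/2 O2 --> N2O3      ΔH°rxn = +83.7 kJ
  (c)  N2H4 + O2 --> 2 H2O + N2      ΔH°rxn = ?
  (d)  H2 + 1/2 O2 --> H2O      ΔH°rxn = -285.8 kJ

(a): not needed.
(b) reversed: -83.7 kJ
(c) as written: contributes x
(d) as written: -285.8 kJ
-991.7 = (-83.7) + (-285.8) + x
x = (-991.7 − (-369.5)) / (1) = -622.2 kJ

ΔH°rxn = -622.2 kJ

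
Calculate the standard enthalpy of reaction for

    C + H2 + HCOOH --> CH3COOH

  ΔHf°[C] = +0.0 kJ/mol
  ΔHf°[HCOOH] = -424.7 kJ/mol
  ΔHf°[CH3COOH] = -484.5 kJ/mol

Products: 1·(-484.5) = -484.5
Reactants: 1·(+0.0) + 1·(+0.0) + 1·(-424.7) = -424.7
ΔH_rxn = (-484.5) − (-424.7) = -59.8 kJ/mol

ΔH_rxn = -59.8 kJ/mol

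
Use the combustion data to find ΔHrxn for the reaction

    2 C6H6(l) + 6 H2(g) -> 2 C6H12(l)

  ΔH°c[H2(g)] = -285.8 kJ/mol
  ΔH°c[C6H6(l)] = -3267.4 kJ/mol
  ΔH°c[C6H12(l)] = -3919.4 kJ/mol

ΔHrxn = -410.8 kJ/mol

With combustion enthalpies, reactants minus products:
= [2·(-3267.4) + 6·(-285.8)] − [2·(-3919.4)]
= -410.8 kJ/mol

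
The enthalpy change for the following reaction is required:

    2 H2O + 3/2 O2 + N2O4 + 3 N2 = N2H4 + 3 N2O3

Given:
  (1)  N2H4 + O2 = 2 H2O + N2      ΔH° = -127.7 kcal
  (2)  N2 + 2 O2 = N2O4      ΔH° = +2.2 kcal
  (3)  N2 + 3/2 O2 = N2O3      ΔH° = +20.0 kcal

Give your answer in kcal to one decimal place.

(1) reversed (reverse to put N2H4 on the product side): +127.7 kcal
(2) reversed (N2O4 must end up as a reactant): -2.2 kcal
(3) × 3 (scale by 3 for the 3 N2O3): (3)·(+20.0) = +60.0 kcal
ΔH° = (+127.7) + (-2.2) + (+60.0) = 185.5 kcal

ΔH° = 185.5 kcal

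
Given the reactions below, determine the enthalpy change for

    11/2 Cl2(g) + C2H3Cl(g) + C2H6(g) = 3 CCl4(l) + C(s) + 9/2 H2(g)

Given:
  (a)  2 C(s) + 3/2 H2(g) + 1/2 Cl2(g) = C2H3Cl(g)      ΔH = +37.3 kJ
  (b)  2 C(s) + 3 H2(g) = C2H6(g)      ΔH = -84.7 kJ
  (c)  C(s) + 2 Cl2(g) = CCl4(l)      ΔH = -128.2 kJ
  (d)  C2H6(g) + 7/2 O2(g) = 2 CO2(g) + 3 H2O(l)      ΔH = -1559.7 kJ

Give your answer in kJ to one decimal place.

(a) reversed (C2H3Cl(g) must end up as a reactant): -37.3 kJ
(b) reversed: +84.7 kJ
(c) × 3 (×3 to match 3 CCl4(l) in the target): (3)·(-128.2) = -384.6 kJ
(d): not needed (H2O(l) appears nowhere else).
ΔH = (-1)·(+37.3) + (-1)·(-84.7) + (3)·(-128.2) = -337.2 kJ

ΔH = -337.2 kJ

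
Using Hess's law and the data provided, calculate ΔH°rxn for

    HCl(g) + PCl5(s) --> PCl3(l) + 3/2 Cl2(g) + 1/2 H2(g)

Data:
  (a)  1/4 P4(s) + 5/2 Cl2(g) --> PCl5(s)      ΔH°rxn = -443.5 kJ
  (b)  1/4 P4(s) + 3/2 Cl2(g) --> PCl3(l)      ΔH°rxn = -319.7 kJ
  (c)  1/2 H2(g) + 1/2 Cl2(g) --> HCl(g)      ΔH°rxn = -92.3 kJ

ΔH°rxn = 216.1 kJ

(a) reversed (reverse to put PCl5(s) on the reactant side): +443.5 kJ
(b) as written (PCl3(l) already on the product side): -319.7 kJ
(c) reversed (HCl(g) must end up as a reactant): +92.3 kJ
ΔH°rxn = (+443.5) + (-319.7) + (+92.3) = 216.1 kJ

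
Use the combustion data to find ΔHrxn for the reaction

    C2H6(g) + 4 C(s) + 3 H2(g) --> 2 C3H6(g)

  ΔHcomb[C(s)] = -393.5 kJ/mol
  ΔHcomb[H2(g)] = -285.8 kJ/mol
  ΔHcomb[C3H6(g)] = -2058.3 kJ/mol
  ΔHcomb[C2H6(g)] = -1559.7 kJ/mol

With combustion enthalpies, reactants minus products:
= [1·(-1559.7) + 4·(-393.5) + 3·(-285.8)] − [2·(-2058.3)]
= 125.5 kJ/mol

ΔHrxn = 125.5 kJ/mol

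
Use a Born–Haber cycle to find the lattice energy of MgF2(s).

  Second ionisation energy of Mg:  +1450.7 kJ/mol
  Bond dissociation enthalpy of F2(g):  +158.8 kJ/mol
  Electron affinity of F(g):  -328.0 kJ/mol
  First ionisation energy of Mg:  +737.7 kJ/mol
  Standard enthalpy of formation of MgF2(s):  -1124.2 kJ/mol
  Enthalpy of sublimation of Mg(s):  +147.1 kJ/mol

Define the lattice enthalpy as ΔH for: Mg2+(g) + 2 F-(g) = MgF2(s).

U = -2962.5 kJ/mol

ΔHf° = 1·ΔHsub + 1·(ΣIE) + 1·D(F2) + 2·EA + U
-1124.2 = 1·(+147.1) + 1·(+2188.4) + 1·(+158.8) + 2·(-328.0) + U
U = -1124.2 − (+1838.3) = -2962.5 kJ/mol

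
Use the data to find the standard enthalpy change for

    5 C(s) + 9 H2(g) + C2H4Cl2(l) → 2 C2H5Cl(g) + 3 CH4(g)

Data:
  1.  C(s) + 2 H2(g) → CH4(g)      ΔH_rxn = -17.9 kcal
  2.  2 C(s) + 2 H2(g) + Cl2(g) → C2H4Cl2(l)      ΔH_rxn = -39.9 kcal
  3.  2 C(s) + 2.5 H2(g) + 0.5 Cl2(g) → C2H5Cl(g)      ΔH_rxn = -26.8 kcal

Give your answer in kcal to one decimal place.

ΔH_rxn = -67.4 kcal

eq. 1 × 3: (3)·(-17.9) = -53.7 kcal
eq. 2 reversed: +39.9 kcal
eq. 3 × 2: (2)·(-26.8) = -53.6 kcal
Since enthalpy is a state function, ΔH_rxn = (-53.7) + (+39.9) + (-53.6) = -67.4 kcal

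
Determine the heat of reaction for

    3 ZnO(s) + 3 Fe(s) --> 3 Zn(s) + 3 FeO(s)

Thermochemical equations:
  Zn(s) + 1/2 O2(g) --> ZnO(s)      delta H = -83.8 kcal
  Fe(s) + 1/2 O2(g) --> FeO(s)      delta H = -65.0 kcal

equation 1 reversed and × 3 (reverse to put ZnO(s) on the reactant side; ×3 to match 3 ZnO(s) in the target): (-3)·(-83.8) = +251.4 kcal
equation 2 × 3 (×3 to match 3 FeO(s) in the target): (3)·(-65.0) = -195.0 kcal
delta H = (+251.4) + (-195.0) = 56.4 kcal

delta H = 56.4 kcal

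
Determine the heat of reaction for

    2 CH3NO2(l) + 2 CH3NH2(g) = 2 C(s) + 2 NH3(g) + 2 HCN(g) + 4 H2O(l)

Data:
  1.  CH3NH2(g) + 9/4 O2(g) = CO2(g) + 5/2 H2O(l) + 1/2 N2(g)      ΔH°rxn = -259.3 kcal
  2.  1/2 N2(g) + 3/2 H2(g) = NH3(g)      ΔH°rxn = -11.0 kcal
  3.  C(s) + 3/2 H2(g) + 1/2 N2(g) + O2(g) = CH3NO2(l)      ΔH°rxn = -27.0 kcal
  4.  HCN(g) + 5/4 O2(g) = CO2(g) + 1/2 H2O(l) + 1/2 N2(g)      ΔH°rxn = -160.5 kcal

ΔH°rxn = -165.6 kcal

eq. 1 × 2: (2)·(-259.3) = -518.6 kcal
eq. 2 × 2: (2)·(-11.0) = -22.0 kcal
eq. 3 reversed and × 2: (-2)·(-27.0) = +54.0 kcal
eq. 4 reversed and × 2: (-2)·(-160.5) = +321.0 kcal
Summing the manipulated equations, ΔH°rxn = (-518.6) + (-22.0) + (+54.0) + (+321.0) = -165.6 kcal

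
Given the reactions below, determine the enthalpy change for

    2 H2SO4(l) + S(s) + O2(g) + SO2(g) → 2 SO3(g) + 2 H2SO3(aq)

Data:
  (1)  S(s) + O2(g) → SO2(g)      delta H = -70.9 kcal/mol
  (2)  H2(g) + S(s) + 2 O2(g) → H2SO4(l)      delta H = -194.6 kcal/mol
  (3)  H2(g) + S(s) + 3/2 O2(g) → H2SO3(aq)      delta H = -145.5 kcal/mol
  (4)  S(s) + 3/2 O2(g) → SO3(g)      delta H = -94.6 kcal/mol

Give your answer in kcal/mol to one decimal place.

delta H = -20.1 kcal/mol

(1) reversed: +70.9 kcal/mol
(2) reversed and × 2: (-2)·(-194.6) = +389.2 kcal/mol
(3) × 2: (2)·(-145.5) = -291.0 kcal/mol
(4) × 2: (2)·(-94.6) = -189.2 kcal/mol
delta H = (-1)·(-70.9) + (-2)·(-194.6) + (2)·(-145.5) + (2)·(-94.6) = -20.1 kcal/mol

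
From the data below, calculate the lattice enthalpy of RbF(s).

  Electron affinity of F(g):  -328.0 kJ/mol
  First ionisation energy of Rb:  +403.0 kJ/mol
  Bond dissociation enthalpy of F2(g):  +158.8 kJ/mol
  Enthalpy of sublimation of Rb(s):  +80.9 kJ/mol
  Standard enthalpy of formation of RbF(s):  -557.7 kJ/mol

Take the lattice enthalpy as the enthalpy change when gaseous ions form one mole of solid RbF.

ΔHf° = 1·ΔHsub + 1·(ΣIE) + 1/2·D(F2) + 1·EA + U
-557.7 = 1·(+80.9) + 1·(+403.0) + 1/2·(+158.8) + 1·(-328.0) + U
U = -557.7 − (+235.3) = -793.0 kJ/mol

U = -793.0 kJ/mol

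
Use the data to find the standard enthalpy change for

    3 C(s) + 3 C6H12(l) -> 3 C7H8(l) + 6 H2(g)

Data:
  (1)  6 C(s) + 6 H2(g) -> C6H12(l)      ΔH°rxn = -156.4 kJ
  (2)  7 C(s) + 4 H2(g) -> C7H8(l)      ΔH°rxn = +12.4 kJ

(1) reversed and × 3 (reverse to put C6H12(l) on the reactant side; scale by 3 for the 3 C6H12(l)): (-3)·(-156.4) = +469.2 kJ
(2) × 3 (×3 to match 3 C7H8(l) in the target): (3)·(+12.4) = +37.2 kJ
ΔH°rxn = (+469.2) + (+37.2) = 506.4 kJ

ΔH°rxn = 506.4 kJ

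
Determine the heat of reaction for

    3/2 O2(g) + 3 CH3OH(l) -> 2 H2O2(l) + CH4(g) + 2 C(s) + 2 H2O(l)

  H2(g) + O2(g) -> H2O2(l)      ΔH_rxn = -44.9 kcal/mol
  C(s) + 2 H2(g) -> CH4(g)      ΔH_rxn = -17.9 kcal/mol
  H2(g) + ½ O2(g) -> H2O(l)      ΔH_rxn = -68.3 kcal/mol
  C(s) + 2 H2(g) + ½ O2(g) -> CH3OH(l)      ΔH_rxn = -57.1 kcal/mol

ΔH_rxn = -73.0 kcal/mol

equation 1 × 2: (2)·(-44.9) = -89.8 kcal/mol
equation 2 as written: -17.9 kcal/mol
equation 3 × 2: (2)·(-68.3) = -136.6 kcal/mol
equation 4 reversed and × 3: (-3)·(-57.1) = +171.3 kcal/mol
Since enthalpy is a state function, ΔH_rxn = (2)·(-44.9) + (1)·(-17.9) + (2)·(-68.3) + (-3)·(-57.1) = -73.0 kcal/mol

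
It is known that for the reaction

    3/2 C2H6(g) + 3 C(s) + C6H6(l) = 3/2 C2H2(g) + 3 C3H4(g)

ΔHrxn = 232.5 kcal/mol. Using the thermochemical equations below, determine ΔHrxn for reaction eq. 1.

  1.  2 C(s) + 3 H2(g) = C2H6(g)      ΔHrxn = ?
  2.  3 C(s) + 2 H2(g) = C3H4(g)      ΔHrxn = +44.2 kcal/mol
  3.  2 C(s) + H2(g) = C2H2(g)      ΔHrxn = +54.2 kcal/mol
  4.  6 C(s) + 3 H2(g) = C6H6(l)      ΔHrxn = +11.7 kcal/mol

ΔHrxn = -20.2 kcal/mol

eq. 1 reversed and × 3/2: contributes −3/2·x
eq. 2 × 3: (3)·(+44.2) = +132.6 kcal/mol
eq. 3 × 3/2: (3/2)·(+54.2) = +81.3 kcal/mol
eq. 4 reversed: -11.7 kcal/mol
+232.5 = (+132.6) + (+81.3) + (-11.7) − 3/2·x
x = (+232.5 − (+202.2)) / (-3/2) = -20.2 kcal/mol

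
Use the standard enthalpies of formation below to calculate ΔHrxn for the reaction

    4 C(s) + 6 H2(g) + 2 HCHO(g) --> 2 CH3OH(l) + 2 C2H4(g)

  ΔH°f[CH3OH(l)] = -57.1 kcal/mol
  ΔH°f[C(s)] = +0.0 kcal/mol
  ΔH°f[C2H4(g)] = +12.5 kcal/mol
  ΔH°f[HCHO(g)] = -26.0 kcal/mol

Products: 2·(-57.1) + 2·(+12.5) = -89.2
Reactants: 4·(+0.0) + 6·(+0.0) + 2·(-26.0) = -52.0
ΔHrxn = (-89.2) − (-52.0) = -37.2 kcal/mol

ΔHrxn = -37.2 kcal/mol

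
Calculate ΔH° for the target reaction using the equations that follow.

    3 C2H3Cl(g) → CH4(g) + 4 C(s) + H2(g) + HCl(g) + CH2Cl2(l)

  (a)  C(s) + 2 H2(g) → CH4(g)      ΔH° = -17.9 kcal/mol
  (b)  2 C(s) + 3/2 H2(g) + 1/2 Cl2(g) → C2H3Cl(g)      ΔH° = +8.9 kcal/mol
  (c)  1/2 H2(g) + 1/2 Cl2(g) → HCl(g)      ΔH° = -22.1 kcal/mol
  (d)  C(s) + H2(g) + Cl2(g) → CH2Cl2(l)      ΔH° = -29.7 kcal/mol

(a) as written: -17.9 kcal/mol
(b) reversed and × 3: (-3)·(+8.9) = -26.7 kcal/mol
(c) as written: -22.1 kcal/mol
(d) as written: -29.7 kcal/mol
Summing the manipulated equations, ΔH° = (-17.9) + (-26.7) + (-22.1) + (-29.7) = -96.4 kcal/mol

ΔH° = -96.4 kcal/mol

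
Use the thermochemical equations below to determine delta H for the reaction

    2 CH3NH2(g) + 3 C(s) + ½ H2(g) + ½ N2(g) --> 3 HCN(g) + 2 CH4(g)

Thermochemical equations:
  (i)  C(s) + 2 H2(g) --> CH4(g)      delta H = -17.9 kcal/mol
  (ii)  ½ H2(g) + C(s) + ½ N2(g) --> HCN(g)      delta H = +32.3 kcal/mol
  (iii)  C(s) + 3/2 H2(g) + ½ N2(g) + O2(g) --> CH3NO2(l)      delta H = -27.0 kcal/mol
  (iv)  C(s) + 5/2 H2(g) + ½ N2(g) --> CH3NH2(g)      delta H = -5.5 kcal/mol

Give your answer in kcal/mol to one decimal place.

(i) × 2: (2)·(-17.9) = -35.8 kcal/mol
(ii) × 3: (3)·(+32.3) = +96.9 kcal/mol
(iii): not needed.
(iv) reversed and × 2: (-2)·(-5.5) = +11.0 kcal/mol
Since enthalpy is a state function, delta H = (-35.8) + (+96.9) + (+11.0) = 72.1 kcal/mol

delta H = 72.1 kcal/mol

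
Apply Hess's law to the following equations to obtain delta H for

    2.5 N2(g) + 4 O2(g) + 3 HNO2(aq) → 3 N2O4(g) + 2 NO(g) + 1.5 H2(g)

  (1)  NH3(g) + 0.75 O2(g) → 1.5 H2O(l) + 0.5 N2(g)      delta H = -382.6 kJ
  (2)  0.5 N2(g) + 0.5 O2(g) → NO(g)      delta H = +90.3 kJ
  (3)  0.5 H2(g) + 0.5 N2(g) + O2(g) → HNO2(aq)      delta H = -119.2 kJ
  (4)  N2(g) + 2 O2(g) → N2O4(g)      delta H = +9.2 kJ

delta H = 565.8 kJ

(1): not needed (NH3(g) appears nowhere else).
(2) × 2 (scale by 2 for the 2 NO(g)): (2)·(+90.3) = +180.6 kJ
(3) reversed and × 3 (reverse to put HNO2(aq) on the reactant side; ×3 to match 3 HNO2(aq) in the target): (-3)·(-119.2) = +357.6 kJ
(4) × 3 (scale by 3 for the 3 N2O4(g)): (3)·(+9.2) = +27.6 kJ
delta H = (2)·(+90.3) + (-3)·(-119.2) + (3)·(+9.2) = 565.8 kJ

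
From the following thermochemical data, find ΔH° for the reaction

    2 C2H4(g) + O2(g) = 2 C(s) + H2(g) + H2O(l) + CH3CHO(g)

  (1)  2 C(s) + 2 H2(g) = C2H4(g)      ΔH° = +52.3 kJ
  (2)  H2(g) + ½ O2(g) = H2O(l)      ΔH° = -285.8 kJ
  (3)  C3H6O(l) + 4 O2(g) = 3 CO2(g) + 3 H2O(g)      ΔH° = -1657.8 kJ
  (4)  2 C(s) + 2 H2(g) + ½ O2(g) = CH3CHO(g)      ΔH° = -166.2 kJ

(1) reversed and × 2 (C2H4(g) must end up as a reactant; ×2 to match 2 C2H4(g) in the target): (-2)·(+52.3) = -104.6 kJ
(2) as written (H2O(l) already on the product side): -285.8 kJ
(3): not needed (C3H6O(l) appears nowhere else).
(4) as written (CH3CHO(g) already on the product side): -166.2 kJ
Summing the manipulated equations, ΔH° = (-104.6) + (-285.8) + (-166.2) = -556.6 kJ

ΔH° = -556.6 kJ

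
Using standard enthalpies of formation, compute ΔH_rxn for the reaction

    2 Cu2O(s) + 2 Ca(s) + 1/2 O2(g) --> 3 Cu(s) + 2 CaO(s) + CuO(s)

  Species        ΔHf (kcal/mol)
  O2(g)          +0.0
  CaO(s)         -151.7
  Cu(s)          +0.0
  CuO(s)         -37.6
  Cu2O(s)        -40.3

Products: 3·(+0.0) + 2·(-151.7) + 1·(-37.6) = -341.0
Reactants: 2·(-40.3) + 2·(+0.0) + 1/2·(+0.0) = -80.6
ΔH_rxn = (-341.0) − (-80.6) = -260.4 kcal/mol

ΔH_rxn = -260.4 kcal/mol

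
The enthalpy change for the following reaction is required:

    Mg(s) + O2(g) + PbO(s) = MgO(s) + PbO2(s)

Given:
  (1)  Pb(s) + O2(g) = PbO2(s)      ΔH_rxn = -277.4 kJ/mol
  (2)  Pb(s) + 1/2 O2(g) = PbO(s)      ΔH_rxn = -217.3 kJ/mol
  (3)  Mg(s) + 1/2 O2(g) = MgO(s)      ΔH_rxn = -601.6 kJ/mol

ΔH_rxn = -661.7 kJ/mol

(1) as written (PbO2(s) already on the product side): -277.4 kJ/mol
(2) reversed (reverse to put PbO(s) on the reactant side): +217.3 kJ/mol
(3) as written (MgO(s) already on the product side): -601.6 kJ/mol
ΔH_rxn = (1)·(-277.4) + (-1)·(-217.3) + (1)·(-601.6) = -661.7 kJ/mol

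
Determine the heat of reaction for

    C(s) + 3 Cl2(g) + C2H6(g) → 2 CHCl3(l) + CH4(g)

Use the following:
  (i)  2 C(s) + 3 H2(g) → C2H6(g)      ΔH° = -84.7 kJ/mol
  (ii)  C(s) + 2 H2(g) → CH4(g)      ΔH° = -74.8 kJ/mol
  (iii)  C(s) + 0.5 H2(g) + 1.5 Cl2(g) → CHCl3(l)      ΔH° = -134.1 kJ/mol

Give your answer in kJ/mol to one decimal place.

ΔH° = -258.3 kJ/mol

(i) reversed (C2H6(g) must end up as a reactant): +84.7 kJ/mol
(ii) as written (CH4(g) already on the product side): -74.8 kJ/mol
(iii) × 2 (×2 to match 2 CHCl3(l) in the target): (2)·(-134.1) = -268.2 kJ/mol
Combining the equations, ΔH° = (+84.7) + (-74.8) + (-268.2) = -258.3 kJ/mol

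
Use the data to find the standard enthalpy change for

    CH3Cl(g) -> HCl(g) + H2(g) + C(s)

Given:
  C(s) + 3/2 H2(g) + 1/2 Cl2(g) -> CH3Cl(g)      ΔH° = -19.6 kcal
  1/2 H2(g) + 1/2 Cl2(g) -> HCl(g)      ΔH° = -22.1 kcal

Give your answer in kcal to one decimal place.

equation 1 reversed: +19.6 kcal
equation 2 as written: -22.1 kcal
Summing the manipulated equations, ΔH° = (-1)·(-19.6) + (1)·(-22.1) = -2.5 kcal

ΔH° = -2.5 kcal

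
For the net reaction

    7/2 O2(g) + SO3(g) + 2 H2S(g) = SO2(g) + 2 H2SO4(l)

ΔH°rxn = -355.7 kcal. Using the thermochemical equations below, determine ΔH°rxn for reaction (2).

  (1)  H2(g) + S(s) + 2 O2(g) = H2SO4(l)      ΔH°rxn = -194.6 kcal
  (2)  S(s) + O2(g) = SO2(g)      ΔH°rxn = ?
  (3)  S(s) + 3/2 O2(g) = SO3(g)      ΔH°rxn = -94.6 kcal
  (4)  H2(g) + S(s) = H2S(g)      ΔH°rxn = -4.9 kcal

ΔH°rxn = -70.9 kcal

(1) × 2: (2)·(-194.6) = -389.2 kcal
(2) as written: contributes x
(3) reversed: +94.6 kcal
(4) reversed and × 2: (-2)·(-4.9) = +9.8 kcal
-355.7 = (-389.2) + (+94.6) + (+9.8) + x
x = (-355.7 − (-284.8)) / (1) = -70.9 kcal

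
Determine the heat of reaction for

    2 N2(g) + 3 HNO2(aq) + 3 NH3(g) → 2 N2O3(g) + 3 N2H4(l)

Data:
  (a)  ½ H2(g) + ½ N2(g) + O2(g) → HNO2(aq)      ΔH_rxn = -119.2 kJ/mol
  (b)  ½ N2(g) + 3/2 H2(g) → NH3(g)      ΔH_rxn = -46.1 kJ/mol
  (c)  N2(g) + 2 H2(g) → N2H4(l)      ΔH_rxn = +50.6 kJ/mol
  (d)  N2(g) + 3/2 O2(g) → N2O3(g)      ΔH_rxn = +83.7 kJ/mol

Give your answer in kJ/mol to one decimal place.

ΔH_rxn = 815.1 kJ/mol

(a) reversed and × 3: (-3)·(-119.2) = +357.6 kJ/mol
(b) reversed and × 3: (-3)·(-46.1) = +138.3 kJ/mol
(c) × 3: (3)·(+50.6) = +151.8 kJ/mol
(d) × 2: (2)·(+83.7) = +167.4 kJ/mol
Summing the manipulated equations, ΔH_rxn = (+357.6) + (+138.3) + (+151.8) + (+167.4) = 815.1 kJ/mol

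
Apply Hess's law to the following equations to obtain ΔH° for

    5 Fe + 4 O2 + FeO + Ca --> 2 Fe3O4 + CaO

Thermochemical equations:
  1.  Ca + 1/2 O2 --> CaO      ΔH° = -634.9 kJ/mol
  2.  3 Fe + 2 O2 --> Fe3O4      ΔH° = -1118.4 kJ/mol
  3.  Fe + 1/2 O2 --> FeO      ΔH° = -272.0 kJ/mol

eq. 1 as written (CaO already on the product side): -634.9 kJ/mol
eq. 2 × 2 (×2 to match 2 Fe3O4 in the target): (2)·(-1118.4) = -2236.8 kJ/mol
eq. 3 reversed (reverse to put FeO on the reactant side): +272.0 kJ/mol
Summing the manipulated equations, ΔH° = (1)·(-634.9) + (2)·(-1118.4) + (-1)·(-272.0) = -2599.7 kJ/mol

ΔH° = -2599.7 kJ/mol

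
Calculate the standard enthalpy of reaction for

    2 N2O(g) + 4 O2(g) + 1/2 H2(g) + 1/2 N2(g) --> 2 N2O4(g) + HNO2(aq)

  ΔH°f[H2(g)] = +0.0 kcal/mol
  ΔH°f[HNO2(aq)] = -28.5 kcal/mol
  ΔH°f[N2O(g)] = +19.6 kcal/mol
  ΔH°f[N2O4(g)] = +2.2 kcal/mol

ΔH°rxn = Σ nΔHf°(products) − Σ nΔHf°(reactants).
Products: 2·(+2.2) + 1·(-28.5) = -24.1
Reactants: 2·(+19.6) + 4·(+0.0) + 1/2·(+0.0) + 1/2·(+0.0) = +39.2
ΔH°rxn = (-24.1) − (+39.2) = -63.3 kcal/mol

ΔH°rxn = -63.3 kcal/mol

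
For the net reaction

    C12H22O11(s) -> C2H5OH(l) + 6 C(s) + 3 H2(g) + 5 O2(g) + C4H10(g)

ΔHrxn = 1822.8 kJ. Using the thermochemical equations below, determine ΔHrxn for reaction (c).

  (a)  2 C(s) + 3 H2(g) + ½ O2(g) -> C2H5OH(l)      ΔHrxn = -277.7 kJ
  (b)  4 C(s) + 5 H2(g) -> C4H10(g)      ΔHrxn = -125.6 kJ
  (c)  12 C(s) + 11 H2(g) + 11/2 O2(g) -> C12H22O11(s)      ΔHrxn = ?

(a) as written (C2H5OH(l) already on the product side): -277.7 kJ
(b) as written (C4H10(g) already on the product side): -125.6 kJ
(c) reversed (C12H22O11(s) must end up as a reactant): contributes −x
+1822.8 = (-277.7) + (-125.6) − x
x = (+1822.8 − (-403.3)) / (-1) = -2226.1 kJ

ΔHrxn = -2226.1 kJ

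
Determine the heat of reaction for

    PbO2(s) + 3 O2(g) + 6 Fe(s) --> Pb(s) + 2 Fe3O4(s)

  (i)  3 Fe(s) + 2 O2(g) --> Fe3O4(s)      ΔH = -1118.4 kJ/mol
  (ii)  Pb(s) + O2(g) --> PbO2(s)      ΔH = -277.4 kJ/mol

(i) × 2 (×2 to match 2 Fe3O4(s) in the target): (2)·(-1118.4) = -2236.8 kJ/mol
(ii) reversed (reverse to put PbO2(s) on the reactant side): +277.4 kJ/mol
ΔH = (2)·(-1118.4) + (-1)·(-277.4) = -1959.4 kJ/mol

ΔH = -1959.4 kJ/mol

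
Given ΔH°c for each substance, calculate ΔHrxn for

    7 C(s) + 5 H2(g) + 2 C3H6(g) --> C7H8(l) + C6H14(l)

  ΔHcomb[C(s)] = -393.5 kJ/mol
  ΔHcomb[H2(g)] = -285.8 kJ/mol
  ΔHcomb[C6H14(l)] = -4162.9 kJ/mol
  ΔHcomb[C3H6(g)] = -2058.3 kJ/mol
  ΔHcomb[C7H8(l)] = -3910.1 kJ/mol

ΔHrxn = -227.1 kJ/mol

With combustion enthalpies, reactants minus products:
= [7·(-393.5) + 5·(-285.8) + 2·(-2058.3)] − [1·(-3910.1) + 1·(-4162.9)]
= -227.1 kJ/mol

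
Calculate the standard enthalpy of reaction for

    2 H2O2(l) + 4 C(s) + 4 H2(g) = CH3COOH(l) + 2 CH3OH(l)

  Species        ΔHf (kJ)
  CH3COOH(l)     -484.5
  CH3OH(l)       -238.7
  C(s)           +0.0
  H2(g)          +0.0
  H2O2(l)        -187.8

ΔHrxn = -586.3 kJ

ΔH°rxn = Σ nΔHf°(products) − Σ nΔHf°(reactants).
Products: 1·(-484.5) + 2·(-238.7) = -961.9
Reactants: 2·(-187.8) + 4·(+0.0) + 4·(+0.0) = -375.6
ΔHrxn = (-961.9) − (-375.6) = -586.3 kJ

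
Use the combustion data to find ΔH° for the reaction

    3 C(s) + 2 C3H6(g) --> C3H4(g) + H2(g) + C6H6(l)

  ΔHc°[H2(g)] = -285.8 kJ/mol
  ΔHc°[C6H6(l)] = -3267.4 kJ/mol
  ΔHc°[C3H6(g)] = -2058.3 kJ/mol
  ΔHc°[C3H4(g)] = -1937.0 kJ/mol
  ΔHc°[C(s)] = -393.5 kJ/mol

With combustion enthalpies, reactants minus products:
= [3·(-393.5) + 2·(-2058.3)] − [1·(-1937.0) + 1·(-285.8) + 1·(-3267.4)]
= 193.1 kJ/mol

ΔH° = 193.1 kJ/mol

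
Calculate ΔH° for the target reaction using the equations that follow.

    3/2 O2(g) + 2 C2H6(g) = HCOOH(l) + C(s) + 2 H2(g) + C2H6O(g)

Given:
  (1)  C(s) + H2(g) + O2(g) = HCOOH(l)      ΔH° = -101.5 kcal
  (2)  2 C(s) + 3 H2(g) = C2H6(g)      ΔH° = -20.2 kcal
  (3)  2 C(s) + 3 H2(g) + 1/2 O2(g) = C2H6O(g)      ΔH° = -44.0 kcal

(1) as written: -101.5 kcal
(2) reversed and × 2: (-2)·(-20.2) = +40.4 kcal
(3) as written: -44.0 kcal
Summing the manipulated equations, ΔH° = (-101.5) + (+40.4) + (-44.0) = -105.1 kcal

ΔH° = -105.1 kcal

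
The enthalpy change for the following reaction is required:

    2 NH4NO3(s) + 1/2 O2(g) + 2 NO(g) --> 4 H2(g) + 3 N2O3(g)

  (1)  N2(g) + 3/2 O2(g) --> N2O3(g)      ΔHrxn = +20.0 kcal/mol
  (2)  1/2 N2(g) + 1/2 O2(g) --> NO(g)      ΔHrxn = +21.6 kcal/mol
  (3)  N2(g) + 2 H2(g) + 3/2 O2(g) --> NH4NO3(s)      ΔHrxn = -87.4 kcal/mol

ΔHrxn = 191.6 kcal/mol

(1) × 3 (×3 to match 3 N2O3(g) in the target): (3)·(+20.0) = +60.0 kcal/mol
(2) reversed and × 2 (reverse to put NO(g) on the reactant side; ×2 to match 2 NO(g) in the target): (-2)·(+21.6) = -43.2 kcal/mol
(3) reversed and × 2 (NH4NO3(s) must end up as a reactant; scale by 2 for the 2 NH4NO3(s)): (-2)·(-87.4) = +174.8 kcal/mol
ΔHrxn = (3)·(+20.0) + (-2)·(+21.6) + (-2)·(-87.4) = 191.6 kcal/mol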